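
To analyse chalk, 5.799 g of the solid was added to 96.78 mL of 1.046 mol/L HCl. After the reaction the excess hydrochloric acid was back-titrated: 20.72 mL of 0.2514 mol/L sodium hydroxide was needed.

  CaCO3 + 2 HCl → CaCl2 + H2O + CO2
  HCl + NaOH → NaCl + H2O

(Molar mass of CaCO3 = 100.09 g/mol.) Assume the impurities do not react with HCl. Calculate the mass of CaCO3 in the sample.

4.805 g

n(HCl) added = 0.09678 × 1.046 = 0.1012 mol
n(NaOH) used in back-titration = 0.02072 × 0.2514 = 5.209 × 10^-3 mol
n(HCl) left over = 5.209 × 10^-3 mol (1:1 ratio)
n(HCl) consumed by analyte = 0.1012 − 5.209 × 10^-3 = 0.09602 mol
From the 1:2 ratio, n(CaCO3) = 1/2 × 0.09602 = 0.04801 mol
mass of CaCO3 = 0.04801 × 100.09 = 4.805 g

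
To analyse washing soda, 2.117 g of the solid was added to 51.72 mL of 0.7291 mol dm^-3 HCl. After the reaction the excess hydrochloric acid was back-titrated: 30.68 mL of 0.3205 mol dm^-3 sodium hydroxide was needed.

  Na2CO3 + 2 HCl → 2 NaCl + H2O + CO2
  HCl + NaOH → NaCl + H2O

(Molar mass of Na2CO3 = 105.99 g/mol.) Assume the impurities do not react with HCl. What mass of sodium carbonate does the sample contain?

1.477 g

n(HCl) added = 0.05172 × 0.7291 = 0.03771 mol
n(NaOH) used in back-titration = 0.03068 × 0.3205 = 9.833 × 10^-3 mol
n(HCl) left over = 9.833 × 10^-3 mol (1:1 ratio)
n(HCl) consumed by analyte = 0.03771 − 9.833 × 10^-3 = 0.02788 mol
From the 1:2 ratio, n(Na2CO3) = 1/2 × 0.02788 = 0.01394 mol
mass of Na2CO3 = 0.01394 × 105.99 = 1.477 g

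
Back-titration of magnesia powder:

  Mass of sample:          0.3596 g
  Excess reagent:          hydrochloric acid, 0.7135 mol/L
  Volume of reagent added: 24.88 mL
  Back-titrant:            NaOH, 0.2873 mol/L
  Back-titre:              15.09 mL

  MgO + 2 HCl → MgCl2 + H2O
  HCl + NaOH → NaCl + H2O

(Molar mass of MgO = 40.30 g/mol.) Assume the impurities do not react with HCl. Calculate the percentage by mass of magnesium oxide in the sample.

75.18 %

n(HCl) added = 0.02488 × 0.7135 = 0.01775 mol
n(NaOH) used in back-titration = 0.01509 × 0.2873 = 4.335 × 10^-3 mol
n(HCl) left over = 4.335 × 10^-3 mol (1:1 ratio)
n(HCl) consumed by analyte = 0.01775 − 4.335 × 10^-3 = 0.01342 mol
From the 1:2 ratio, n(MgO) = 1/2 × 0.01342 = 6.708 × 10^-3 mol
mass of MgO = 6.708 × 10^-3 × 40.30 = 0.2703 g
% MgO = 0.2703 / 0.3596 × 100 = 75.18 %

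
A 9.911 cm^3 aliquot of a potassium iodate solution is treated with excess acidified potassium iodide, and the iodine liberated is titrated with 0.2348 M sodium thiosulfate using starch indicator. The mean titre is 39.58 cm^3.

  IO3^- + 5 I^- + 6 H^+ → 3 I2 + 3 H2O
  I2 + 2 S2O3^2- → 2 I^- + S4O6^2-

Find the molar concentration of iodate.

0.1563 M

n(S2O3^2-) = 0.03958 × 0.2348 = 9.293 × 10^-3 mol
n(I2) = n(S2O3^2-)/2 = 4.647 × 10^-3 mol
From the 1:3 ratio, n(IO3^-) in the aliquot = 1/3 × 4.647 × 10^-3 = 1.549 × 10^-3 mol
[IO3^-] = 1.549 × 10^-3 / 0.009911 = 0.1563 mol/L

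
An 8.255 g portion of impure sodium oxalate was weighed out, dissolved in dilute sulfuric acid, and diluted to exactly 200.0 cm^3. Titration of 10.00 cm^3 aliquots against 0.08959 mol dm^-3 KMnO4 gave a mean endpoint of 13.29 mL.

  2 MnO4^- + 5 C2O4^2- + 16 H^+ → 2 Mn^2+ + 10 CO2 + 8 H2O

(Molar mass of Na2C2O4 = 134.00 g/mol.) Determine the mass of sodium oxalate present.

7.977 g

n(KMnO4) per titration = 0.01329 × 0.08959 = 1.191 × 10^-3 mol
From the 5:2 ratio, n(Na2C2O4) in each aliquot = 5/2 × 1.191 × 10^-3 = 2.977 × 10^-3 mol
n(Na2C2O4) in the whole flask = 2.977 × 10^-3 × 200.0/10.00 = 0.05953 mol
mass of Na2C2O4 = 0.05953 × 134.00 = 7.977 g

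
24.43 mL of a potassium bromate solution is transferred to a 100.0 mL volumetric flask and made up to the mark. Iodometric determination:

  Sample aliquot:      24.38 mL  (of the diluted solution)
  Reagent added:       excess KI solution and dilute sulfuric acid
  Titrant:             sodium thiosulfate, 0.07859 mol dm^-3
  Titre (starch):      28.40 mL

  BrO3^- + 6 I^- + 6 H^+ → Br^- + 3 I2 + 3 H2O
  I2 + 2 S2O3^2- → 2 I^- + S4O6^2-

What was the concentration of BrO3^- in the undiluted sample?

n(S2O3^2-) = 0.02840 × 0.07859 = 2.232 × 10^-3 mol
n(I2) = n(S2O3^2-)/2 = 1.116 × 10^-3 mol
From the 1:3 ratio, n(BrO3^-) in the aliquot = 1/3 × 1.116 × 10^-3 = 3.720 × 10^-4 mol
[BrO3^-]_dilute = 3.720 × 10^-4 / 0.02438 = 0.01526 mol/L
[BrO3^-]_original = 0.01526 × 100.0/24.43 = 0.06246 mol/L

0.06246 mol/L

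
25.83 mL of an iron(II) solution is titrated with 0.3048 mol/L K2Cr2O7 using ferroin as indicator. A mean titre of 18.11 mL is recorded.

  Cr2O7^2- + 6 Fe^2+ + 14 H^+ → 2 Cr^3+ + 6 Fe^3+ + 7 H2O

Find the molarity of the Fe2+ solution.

n(K2Cr2O7) = 0.01811 L × 0.3048 mol/L = 5.520 × 10^-3 mol
From the 6:1 mole ratio, n(Fe2+) = 6/1 × 5.520 × 10^-3 = 0.03312 mol
[Fe2+] = 0.03312 mol / 0.02583 L = 1.282 mol/L

1.282 mol/L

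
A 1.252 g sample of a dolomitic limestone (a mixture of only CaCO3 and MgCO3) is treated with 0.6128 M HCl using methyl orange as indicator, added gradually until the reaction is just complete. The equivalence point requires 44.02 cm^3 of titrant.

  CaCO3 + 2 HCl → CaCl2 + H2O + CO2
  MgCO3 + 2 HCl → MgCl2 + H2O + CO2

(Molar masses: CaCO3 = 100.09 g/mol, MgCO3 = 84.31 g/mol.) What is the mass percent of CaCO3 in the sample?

n(HCl) = 0.04402 × 0.6128 = 0.02698 mol
Let x = n(CaCO3), y = n(MgCO3).
Titrant: 2x + 2y = 0.02698;  mass: 100.09x + 84.31y = 1.252
Solving, x = 7.278 × 10^-3 mol, y = 6.210 × 10^-3 mol
mass of CaCO3 = 7.278 × 10^-3 × 100.09 = 0.7285 g
% CaCO3 = 0.7285 / 1.252 × 100 = 58.18 %

58.18 %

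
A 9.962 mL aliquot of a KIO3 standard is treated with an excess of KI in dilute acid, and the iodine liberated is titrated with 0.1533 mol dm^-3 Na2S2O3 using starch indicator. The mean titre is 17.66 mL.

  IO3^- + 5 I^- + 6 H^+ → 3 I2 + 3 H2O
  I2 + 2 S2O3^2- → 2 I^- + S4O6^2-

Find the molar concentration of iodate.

0.04529 mol/L

n(S2O3^2-) = 0.01766 × 0.1533 = 2.707 × 10^-3 mol
n(I2) = n(S2O3^2-)/2 = 1.354 × 10^-3 mol
From the 1:3 ratio, n(IO3^-) in the aliquot = 1/3 × 1.354 × 10^-3 = 4.512 × 10^-4 mol
[IO3^-] = 4.512 × 10^-4 / 0.009962 = 0.04529 mol/L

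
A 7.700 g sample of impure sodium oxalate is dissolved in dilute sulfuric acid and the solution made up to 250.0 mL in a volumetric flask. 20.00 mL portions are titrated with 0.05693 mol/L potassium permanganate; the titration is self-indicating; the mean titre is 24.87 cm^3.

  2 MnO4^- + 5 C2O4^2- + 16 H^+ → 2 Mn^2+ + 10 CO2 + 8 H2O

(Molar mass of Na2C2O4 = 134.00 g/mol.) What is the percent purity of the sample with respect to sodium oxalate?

77.00 %

n(KMnO4) per titration = 0.02487 × 0.05693 = 1.416 × 10^-3 mol
From the 5:2 ratio, n(Na2C2O4) in each aliquot = 5/2 × 1.416 × 10^-3 = 3.540 × 10^-3 mol
n(Na2C2O4) in the whole flask = 3.540 × 10^-3 × 250.0/20.00 = 0.04425 mol
mass of Na2C2O4 = 0.04425 × 134.00 = 5.929 g
% Na2C2O4 = 5.929 / 7.700 × 100 = 77.00 %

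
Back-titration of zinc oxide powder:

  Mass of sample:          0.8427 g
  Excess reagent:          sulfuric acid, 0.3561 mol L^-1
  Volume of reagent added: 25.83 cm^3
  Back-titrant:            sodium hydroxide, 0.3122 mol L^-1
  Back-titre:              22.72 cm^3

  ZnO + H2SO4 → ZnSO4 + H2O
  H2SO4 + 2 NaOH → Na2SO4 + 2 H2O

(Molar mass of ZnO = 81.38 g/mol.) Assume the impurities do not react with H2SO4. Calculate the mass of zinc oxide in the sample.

n(H2SO4) added = 0.02583 × 0.3561 = 9.198 × 10^-3 mol
n(NaOH) used in back-titration = 0.02272 × 0.3122 = 7.093 × 10^-3 mol
From the 1:2 ratio, n(H2SO4) left over = 1/2 × 7.093 × 10^-3 = 3.547 × 10^-3 mol
n(H2SO4) consumed by analyte = 9.198 × 10^-3 − 3.547 × 10^-3 = 5.651 × 10^-3 mol
n(ZnO) = 5.651 × 10^-3 mol (1:1 ratio)
mass of ZnO = 5.651 × 10^-3 × 81.38 = 0.4599 g

0.4599 g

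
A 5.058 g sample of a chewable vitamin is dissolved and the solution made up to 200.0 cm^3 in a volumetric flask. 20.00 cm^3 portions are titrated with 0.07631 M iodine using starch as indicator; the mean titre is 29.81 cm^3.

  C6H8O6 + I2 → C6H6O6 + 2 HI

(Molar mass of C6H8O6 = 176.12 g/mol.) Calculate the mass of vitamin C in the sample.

4.006 g

n(I2) per titration = 0.02981 × 0.07631 = 2.275 × 10^-3 mol
n(C6H8O6) in each aliquot = 2.275 × 10^-3 mol (1:1 ratio)
n(C6H8O6) in the whole flask = 2.275 × 10^-3 × 200.0/20.00 = 0.02275 mol
mass of C6H8O6 = 0.02275 × 176.12 = 4.006 g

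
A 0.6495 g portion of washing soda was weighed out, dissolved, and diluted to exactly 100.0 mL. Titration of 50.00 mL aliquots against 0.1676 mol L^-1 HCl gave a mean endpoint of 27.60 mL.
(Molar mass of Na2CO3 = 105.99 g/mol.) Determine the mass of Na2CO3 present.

Na2CO3 + 2 HCl → 2 NaCl + H2O + CO2
n(HCl) per titration = 0.02760 × 0.1676 = 4.626 × 10^-3 mol
From the 1:2 ratio, n(Na2CO3) in each aliquot = 1/2 × 4.626 × 10^-3 = 2.313 × 10^-3 mol
n(Na2CO3) in the whole flask = 2.313 × 10^-3 × 100.0/50.00 = 4.626 × 10^-3 mol
mass of Na2CO3 = 4.626 × 10^-3 × 105.99 = 0.4903 g

0.4903 g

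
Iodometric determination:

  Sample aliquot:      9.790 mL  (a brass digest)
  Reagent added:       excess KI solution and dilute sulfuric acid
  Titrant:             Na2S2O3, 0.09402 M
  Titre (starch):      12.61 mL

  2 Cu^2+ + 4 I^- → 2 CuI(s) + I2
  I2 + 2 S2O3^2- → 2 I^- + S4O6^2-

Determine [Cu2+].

n(S2O3^2-) = 0.01261 × 0.09402 = 1.186 × 10^-3 mol
n(I2) = n(S2O3^2-)/2 = 5.928 × 10^-4 mol
From the 2:1 ratio, n(Cu2+) in the aliquot = 2/1 × 5.928 × 10^-4 = 1.186 × 10^-3 mol
[Cu2+] = 1.186 × 10^-3 / 0.009790 = 0.1211 mol/L

0.1211 M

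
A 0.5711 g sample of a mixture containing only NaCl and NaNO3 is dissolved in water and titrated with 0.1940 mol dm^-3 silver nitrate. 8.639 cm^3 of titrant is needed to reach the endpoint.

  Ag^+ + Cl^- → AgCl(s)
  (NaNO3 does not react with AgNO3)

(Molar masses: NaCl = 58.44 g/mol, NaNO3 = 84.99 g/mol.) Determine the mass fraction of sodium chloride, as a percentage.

n(AgNO3) = 0.008639 × 0.1940 = 1.676 × 10^-3 mol
Let x = n(NaCl), y = n(NaNO3).
Titrant: 1x = 1.676 × 10^-3;  mass: 58.44x + 84.99y = 0.5711
Solving, x = 1.676 × 10^-3 mol, y = 5.567 × 10^-3 mol
mass of NaCl = 1.676 × 10^-3 × 58.44 = 0.09794 g
% NaCl = 0.09794 / 0.5711 × 100 = 17.15 %

17.15 %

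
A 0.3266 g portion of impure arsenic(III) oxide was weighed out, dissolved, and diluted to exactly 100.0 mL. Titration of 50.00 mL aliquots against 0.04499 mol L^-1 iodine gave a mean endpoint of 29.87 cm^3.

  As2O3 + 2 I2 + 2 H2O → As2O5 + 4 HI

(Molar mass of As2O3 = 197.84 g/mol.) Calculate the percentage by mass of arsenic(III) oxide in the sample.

81.40 %

n(I2) per titration = 0.02987 × 0.04499 = 1.344 × 10^-3 mol
From the 1:2 ratio, n(As2O3) in each aliquot = 1/2 × 1.344 × 10^-3 = 6.719 × 10^-4 mol
n(As2O3) in the whole flask = 6.719 × 10^-4 × 100.0/50.00 = 1.344 × 10^-3 mol
mass of As2O3 = 1.344 × 10^-3 × 197.84 = 0.2659 g
% As2O3 = 0.2659 / 0.3266 × 100 = 81.40 %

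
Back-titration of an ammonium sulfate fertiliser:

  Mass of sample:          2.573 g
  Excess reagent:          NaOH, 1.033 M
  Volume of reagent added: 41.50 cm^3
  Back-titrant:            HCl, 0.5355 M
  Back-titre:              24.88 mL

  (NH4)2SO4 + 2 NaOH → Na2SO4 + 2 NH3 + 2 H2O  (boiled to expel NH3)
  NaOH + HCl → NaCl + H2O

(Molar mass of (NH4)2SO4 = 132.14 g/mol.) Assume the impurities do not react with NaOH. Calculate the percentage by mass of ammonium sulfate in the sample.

75.87 %

n(NaOH) added = 0.04150 × 1.033 = 0.04287 mol
n(HCl) used in back-titration = 0.02488 × 0.5355 = 0.01332 mol
n(NaOH) left over = 0.01332 mol (1:1 ratio)
n(NaOH) consumed by analyte = 0.04287 − 0.01332 = 0.02955 mol
From the 1:2 ratio, n((NH4)2SO4) = 1/2 × 0.02955 = 0.01477 mol
mass of (NH4)2SO4 = 0.01477 × 132.14 = 1.952 g
% (NH4)2SO4 = 1.952 / 2.573 × 100 = 75.87 %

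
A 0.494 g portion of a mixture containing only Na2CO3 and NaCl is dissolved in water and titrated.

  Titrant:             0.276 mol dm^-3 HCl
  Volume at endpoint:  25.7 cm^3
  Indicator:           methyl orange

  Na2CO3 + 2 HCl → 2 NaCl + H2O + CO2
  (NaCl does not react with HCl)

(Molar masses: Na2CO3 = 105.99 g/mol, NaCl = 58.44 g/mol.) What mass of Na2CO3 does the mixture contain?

0.376 g

n(HCl) = 0.0257 × 0.276 = 7.09 × 10^-3 mol
Let x = n(Na2CO3), y = n(NaCl).
Titrant: 2x = 7.09 × 10^-3;  mass: 105.99x + 58.44y = 0.494
Solving, x = 3.55 × 10^-3 mol, y = 2.02 × 10^-3 mol
mass of Na2CO3 = 3.55 × 10^-3 × 105.99 = 0.376 g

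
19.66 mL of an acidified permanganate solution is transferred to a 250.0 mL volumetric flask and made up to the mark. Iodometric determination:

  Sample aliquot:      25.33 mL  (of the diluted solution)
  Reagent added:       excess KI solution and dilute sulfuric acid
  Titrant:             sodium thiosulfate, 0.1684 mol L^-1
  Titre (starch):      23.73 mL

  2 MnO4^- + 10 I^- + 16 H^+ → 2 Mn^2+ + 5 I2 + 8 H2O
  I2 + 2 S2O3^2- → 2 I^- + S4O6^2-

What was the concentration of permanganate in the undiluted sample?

0.4012 mol/L

n(S2O3^2-) = 0.02373 × 0.1684 = 3.996 × 10^-3 mol
n(I2) = n(S2O3^2-)/2 = 1.998 × 10^-3 mol
From the 2:5 ratio, n(MnO4^-) in the aliquot = 2/5 × 1.998 × 10^-3 = 7.992 × 10^-4 mol
[MnO4^-]_dilute = 7.992 × 10^-4 / 0.02533 = 0.03155 mol/L
[MnO4^-]_original = 0.03155 × 250.0/19.66 = 0.4012 mol/L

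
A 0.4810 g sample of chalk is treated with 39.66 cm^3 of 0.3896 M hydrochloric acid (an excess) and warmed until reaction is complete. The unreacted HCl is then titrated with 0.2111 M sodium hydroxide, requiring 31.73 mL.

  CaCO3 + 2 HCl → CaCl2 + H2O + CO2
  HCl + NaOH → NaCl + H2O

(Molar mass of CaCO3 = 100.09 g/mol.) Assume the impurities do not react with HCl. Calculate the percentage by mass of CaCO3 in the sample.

n(HCl) added = 0.03966 × 0.3896 = 0.01545 mol
n(NaOH) used in back-titration = 0.03173 × 0.2111 = 6.698 × 10^-3 mol
n(HCl) left over = 6.698 × 10^-3 mol (1:1 ratio)
n(HCl) consumed by analyte = 0.01545 − 6.698 × 10^-3 = 8.753 × 10^-3 mol
From the 1:2 ratio, n(CaCO3) = 1/2 × 8.753 × 10^-3 = 4.377 × 10^-3 mol
mass of CaCO3 = 4.377 × 10^-3 × 100.09 = 0.4381 g
% CaCO3 = 0.4381 / 0.4810 × 100 = 91.07 %

91.07 %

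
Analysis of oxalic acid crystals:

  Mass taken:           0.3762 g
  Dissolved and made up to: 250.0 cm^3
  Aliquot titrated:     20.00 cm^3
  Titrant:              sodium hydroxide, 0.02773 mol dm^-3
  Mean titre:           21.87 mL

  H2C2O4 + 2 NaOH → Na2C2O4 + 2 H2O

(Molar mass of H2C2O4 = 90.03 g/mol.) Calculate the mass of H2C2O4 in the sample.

0.3412 g

n(NaOH) per titration = 0.02187 × 0.02773 = 6.065 × 10^-4 mol
From the 1:2 ratio, n(H2C2O4) in each aliquot = 1/2 × 6.065 × 10^-4 = 3.032 × 10^-4 mol
n(H2C2O4) in the whole flask = 3.032 × 10^-4 × 250.0/20.00 = 3.790 × 10^-3 mol
mass of H2C2O4 = 3.790 × 10^-3 × 90.03 = 0.3412 g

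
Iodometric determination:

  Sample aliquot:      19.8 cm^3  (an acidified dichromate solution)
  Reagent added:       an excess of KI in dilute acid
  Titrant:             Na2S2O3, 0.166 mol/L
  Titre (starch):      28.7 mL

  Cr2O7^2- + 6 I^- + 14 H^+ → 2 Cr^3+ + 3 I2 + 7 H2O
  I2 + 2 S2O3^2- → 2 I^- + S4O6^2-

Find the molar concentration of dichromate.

n(S2O3^2-) = 0.0287 × 0.166 = 4.76 × 10^-3 mol
n(I2) = n(S2O3^2-)/2 = 2.38 × 10^-3 mol
From the 1:3 ratio, n(Cr2O7^2-) in the aliquot = 1/3 × 2.38 × 10^-3 = 7.94 × 10^-4 mol
[Cr2O7^2-] = 7.94 × 10^-4 / 0.0198 = 0.0401 mol/L

0.0401 mol/L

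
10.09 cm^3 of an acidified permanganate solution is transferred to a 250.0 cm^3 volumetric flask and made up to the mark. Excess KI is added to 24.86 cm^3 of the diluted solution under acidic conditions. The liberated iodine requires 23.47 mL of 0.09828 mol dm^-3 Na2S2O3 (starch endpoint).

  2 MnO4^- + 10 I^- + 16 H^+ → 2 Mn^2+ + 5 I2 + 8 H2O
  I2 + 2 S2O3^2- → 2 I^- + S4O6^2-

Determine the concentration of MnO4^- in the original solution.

n(S2O3^2-) = 0.02347 × 0.09828 = 2.307 × 10^-3 mol
n(I2) = n(S2O3^2-)/2 = 1.153 × 10^-3 mol
From the 2:5 ratio, n(MnO4^-) in the aliquot = 2/5 × 1.153 × 10^-3 = 4.613 × 10^-4 mol
[MnO4^-]_dilute = 4.613 × 10^-4 / 0.02486 = 0.01856 mol/L
[MnO4^-]_original = 0.01856 × 250.0/10.09 = 0.4598 mol/L

0.4598 mol/L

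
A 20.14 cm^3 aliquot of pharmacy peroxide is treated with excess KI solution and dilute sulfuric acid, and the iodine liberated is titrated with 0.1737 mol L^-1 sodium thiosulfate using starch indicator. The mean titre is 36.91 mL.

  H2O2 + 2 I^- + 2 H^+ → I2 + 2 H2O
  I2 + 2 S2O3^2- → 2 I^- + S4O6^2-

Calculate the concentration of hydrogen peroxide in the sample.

n(S2O3^2-) = 0.03691 × 0.1737 = 6.411 × 10^-3 mol
n(I2) = n(S2O3^2-)/2 = 3.206 × 10^-3 mol
n(H2O2) in the aliquot = 3.206 × 10^-3 mol (1:1 ratio)
[H2O2] = 3.206 × 10^-3 / 0.02014 = 0.1592 mol/L

0.1592 mol/L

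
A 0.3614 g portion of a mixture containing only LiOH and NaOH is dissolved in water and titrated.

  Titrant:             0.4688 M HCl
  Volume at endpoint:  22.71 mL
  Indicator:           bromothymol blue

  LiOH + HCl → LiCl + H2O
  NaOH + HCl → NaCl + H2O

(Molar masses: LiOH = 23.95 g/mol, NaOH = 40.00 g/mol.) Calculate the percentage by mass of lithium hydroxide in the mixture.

n(HCl) = 0.02271 × 0.4688 = 0.01065 mol
Let x = n(LiOH), y = n(NaOH).
Titrant: 1x + 1y = 0.01065;  mass: 23.95x + 40.00y = 0.3614
Solving, x = 4.016 × 10^-3 mol, y = 6.630 × 10^-3 mol
mass of LiOH = 4.016 × 10^-3 × 23.95 = 0.09618 g
% LiOH = 0.09618 / 0.3614 × 100 = 26.61 %

26.61 %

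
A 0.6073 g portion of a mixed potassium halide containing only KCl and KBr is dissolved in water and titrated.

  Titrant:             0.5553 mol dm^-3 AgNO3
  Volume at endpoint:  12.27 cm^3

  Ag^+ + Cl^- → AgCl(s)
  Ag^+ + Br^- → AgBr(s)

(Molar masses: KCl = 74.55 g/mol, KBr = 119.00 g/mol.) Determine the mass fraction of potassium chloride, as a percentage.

n(AgNO3) = 0.01227 × 0.5553 = 6.814 × 10^-3 mol
Let x = n(KCl), y = n(KBr).
Titrant: 1x + 1y = 6.814 × 10^-3;  mass: 74.55x + 119.00y = 0.6073
Solving, x = 4.578 × 10^-3 mol, y = 2.235 × 10^-3 mol
mass of KCl = 4.578 × 10^-3 × 74.55 = 0.3413 g
% KCl = 0.3413 / 0.6073 × 100 = 56.20 %

56.20 %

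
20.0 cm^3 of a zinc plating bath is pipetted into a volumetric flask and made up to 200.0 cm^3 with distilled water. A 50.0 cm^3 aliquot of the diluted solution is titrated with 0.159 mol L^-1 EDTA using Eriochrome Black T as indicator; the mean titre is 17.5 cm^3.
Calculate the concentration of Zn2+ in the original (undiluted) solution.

0.556 mol/L

Zn^2+ + EDTA^4- → [Zn(EDTA)]^2-
n(EDTA) = 0.0175 × 0.159 = 2.78 × 10^-3 mol
n(Zn2+) in the aliquot = 2.78 × 10^-3 mol (1:1 ratio)
[Zn2+]_dilute = 2.78 × 10^-3 / 0.0500 = 0.0557 mol/L
Dilution factor = 200.0 / 20.0 = 10.00
[Zn2+]_stock = 0.0557 × 10.00 = 0.556 mol/L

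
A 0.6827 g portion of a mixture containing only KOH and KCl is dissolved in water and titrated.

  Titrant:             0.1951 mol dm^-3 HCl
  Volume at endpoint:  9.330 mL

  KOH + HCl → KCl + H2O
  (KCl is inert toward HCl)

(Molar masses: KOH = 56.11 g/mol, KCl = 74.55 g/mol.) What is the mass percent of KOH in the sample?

14.96 %

n(HCl) = 0.009330 × 0.1951 = 1.820 × 10^-3 mol
Let x = n(KOH), y = n(KCl).
Titrant: 1x = 1.820 × 10^-3;  mass: 56.11x + 74.55y = 0.6827
Solving, x = 1.820 × 10^-3 mol, y = 7.788 × 10^-3 mol
mass of KOH = 1.820 × 10^-3 × 56.11 = 0.1021 g
% KOH = 0.1021 / 0.6827 × 100 = 14.96 %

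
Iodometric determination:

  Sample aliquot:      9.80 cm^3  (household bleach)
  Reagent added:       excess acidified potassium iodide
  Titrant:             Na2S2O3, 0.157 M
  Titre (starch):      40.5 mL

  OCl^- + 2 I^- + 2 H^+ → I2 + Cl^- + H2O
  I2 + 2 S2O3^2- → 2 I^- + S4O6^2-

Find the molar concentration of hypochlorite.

n(S2O3^2-) = 0.0405 × 0.157 = 6.36 × 10^-3 mol
n(I2) = n(S2O3^2-)/2 = 3.18 × 10^-3 mol
n(OCl^-) in the aliquot = 3.18 × 10^-3 mol (1:1 ratio)
[OCl^-] = 3.18 × 10^-3 / 0.00980 = 0.324 mol/L

0.324 M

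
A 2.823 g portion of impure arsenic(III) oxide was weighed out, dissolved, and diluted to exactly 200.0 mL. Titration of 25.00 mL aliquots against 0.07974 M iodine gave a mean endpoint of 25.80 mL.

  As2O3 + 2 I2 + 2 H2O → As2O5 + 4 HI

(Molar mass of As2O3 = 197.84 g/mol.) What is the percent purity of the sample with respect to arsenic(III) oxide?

n(I2) per titration = 0.02580 × 0.07974 = 2.057 × 10^-3 mol
From the 1:2 ratio, n(As2O3) in each aliquot = 1/2 × 2.057 × 10^-3 = 1.029 × 10^-3 mol
n(As2O3) in the whole flask = 1.029 × 10^-3 × 200.0/25.00 = 8.229 × 10^-3 mol
mass of As2O3 = 8.229 × 10^-3 × 197.84 = 1.628 g
% As2O3 = 1.628 / 2.823 × 100 = 57.67 %

57.67 %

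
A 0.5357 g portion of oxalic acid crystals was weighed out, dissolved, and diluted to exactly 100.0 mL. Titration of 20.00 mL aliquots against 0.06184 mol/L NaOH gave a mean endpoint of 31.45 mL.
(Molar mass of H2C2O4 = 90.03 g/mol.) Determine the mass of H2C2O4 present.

H2C2O4 + 2 NaOH → Na2C2O4 + 2 H2O
n(NaOH) per titration = 0.03145 × 0.06184 = 1.945 × 10^-3 mol
From the 1:2 ratio, n(H2C2O4) in each aliquot = 1/2 × 1.945 × 10^-3 = 9.724 × 10^-4 mol
n(H2C2O4) in the whole flask = 9.724 × 10^-4 × 100.0/20.00 = 4.862 × 10^-3 mol
mass of H2C2O4 = 4.862 × 10^-3 × 90.03 = 0.4377 g

0.4377 g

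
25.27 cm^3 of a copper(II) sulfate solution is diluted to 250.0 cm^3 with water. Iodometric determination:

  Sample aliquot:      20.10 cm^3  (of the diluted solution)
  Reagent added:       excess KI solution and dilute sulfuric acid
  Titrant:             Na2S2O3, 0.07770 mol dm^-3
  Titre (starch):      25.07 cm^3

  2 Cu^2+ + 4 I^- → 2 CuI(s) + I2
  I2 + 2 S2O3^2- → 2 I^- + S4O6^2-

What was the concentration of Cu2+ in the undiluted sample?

0.9588 mol/L

n(S2O3^2-) = 0.02507 × 0.07770 = 1.948 × 10^-3 mol
n(I2) = n(S2O3^2-)/2 = 9.740 × 10^-4 mol
From the 2:1 ratio, n(Cu2+) in the aliquot = 2/1 × 9.740 × 10^-4 = 1.948 × 10^-3 mol
[Cu2+]_dilute = 1.948 × 10^-3 / 0.02010 = 0.09691 mol/L
[Cu2+]_original = 0.09691 × 250.0/25.27 = 0.9588 mol/L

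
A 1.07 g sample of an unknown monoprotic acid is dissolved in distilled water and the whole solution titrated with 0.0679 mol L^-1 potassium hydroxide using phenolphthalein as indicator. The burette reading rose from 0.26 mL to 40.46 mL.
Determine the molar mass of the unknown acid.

n(KOH) = 0.0402 L × 0.0679 mol/L = 2.73 × 10^-3 mol
n(HA) = 2.73 × 10^-3 mol (1:1 ratio)
M = m / n = 1.07 g / 2.73 × 10^-3 mol = 392 g/mol

392 g/mol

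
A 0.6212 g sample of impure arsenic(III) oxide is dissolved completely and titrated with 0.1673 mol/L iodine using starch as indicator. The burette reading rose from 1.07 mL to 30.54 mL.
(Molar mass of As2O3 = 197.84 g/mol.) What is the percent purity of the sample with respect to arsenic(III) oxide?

As2O3 + 2 I2 + 2 H2O → As2O5 + 4 HI
n(I2) = 0.02947 L × 0.1673 mol/L = 4.930 × 10^-3 mol
From the 1:2 ratio, n(As2O3) = 1/2 × 4.930 × 10^-3 = 2.465 × 10^-3 mol
mass of As2O3 = 2.465 × 10^-3 × 197.84 g/mol = 0.4877 g
% As2O3 = 0.4877 / 0.6212 × 100 = 78.51 %

78.51 %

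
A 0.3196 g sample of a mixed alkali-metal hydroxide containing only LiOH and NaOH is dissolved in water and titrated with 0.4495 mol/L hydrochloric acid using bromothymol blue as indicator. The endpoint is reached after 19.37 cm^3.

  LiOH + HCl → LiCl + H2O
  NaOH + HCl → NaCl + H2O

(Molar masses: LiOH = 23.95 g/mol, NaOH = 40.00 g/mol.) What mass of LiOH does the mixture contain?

n(HCl) = 0.01937 × 0.4495 = 8.707 × 10^-3 mol
Let x = n(LiOH), y = n(NaOH).
Titrant: 1x + 1y = 8.707 × 10^-3;  mass: 23.95x + 40.00y = 0.3196
Solving, x = 1.786 × 10^-3 mol, y = 6.920 × 10^-3 mol
mass of LiOH = 1.786 × 10^-3 × 23.95 = 0.04279 g

0.04279 g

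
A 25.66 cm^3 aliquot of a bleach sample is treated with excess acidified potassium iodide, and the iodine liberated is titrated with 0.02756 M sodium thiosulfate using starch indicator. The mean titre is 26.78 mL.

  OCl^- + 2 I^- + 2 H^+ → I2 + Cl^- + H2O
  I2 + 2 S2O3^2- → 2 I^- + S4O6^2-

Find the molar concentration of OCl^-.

n(S2O3^2-) = 0.02678 × 0.02756 = 7.381 × 10^-4 mol
n(I2) = n(S2O3^2-)/2 = 3.690 × 10^-4 mol
n(OCl^-) in the aliquot = 3.690 × 10^-4 mol (1:1 ratio)
[OCl^-] = 3.690 × 10^-4 / 0.02566 = 0.01438 mol/L

0.01438 M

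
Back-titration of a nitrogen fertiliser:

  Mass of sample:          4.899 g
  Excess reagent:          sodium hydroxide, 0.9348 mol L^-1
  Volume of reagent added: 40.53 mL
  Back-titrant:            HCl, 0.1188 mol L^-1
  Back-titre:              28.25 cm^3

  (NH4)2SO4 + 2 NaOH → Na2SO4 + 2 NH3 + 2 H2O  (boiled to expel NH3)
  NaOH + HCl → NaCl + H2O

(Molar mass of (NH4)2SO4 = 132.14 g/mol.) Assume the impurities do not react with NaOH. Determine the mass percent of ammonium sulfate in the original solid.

46.57 %

n(NaOH) added = 0.04053 × 0.9348 = 0.03789 mol
n(HCl) used in back-titration = 0.02825 × 0.1188 = 3.356 × 10^-3 mol
n(NaOH) left over = 3.356 × 10^-3 mol (1:1 ratio)
n(NaOH) consumed by analyte = 0.03789 − 3.356 × 10^-3 = 0.03453 mol
From the 1:2 ratio, n((NH4)2SO4) = 1/2 × 0.03453 = 0.01727 mol
mass of (NH4)2SO4 = 0.01727 × 132.14 = 2.281 g
% (NH4)2SO4 = 2.281 / 4.899 × 100 = 46.57 %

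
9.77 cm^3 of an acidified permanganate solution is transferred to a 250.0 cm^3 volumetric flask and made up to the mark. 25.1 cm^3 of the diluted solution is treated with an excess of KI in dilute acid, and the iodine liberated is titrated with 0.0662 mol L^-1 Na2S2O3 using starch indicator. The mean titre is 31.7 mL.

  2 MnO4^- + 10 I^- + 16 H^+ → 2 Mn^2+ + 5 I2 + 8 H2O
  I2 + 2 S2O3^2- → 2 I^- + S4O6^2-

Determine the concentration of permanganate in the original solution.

0.428 mol/L

n(S2O3^2-) = 0.0317 × 0.0662 = 2.10 × 10^-3 mol
n(I2) = n(S2O3^2-)/2 = 1.05 × 10^-3 mol
From the 2:5 ratio, n(MnO4^-) in the aliquot = 2/5 × 1.05 × 10^-3 = 4.20 × 10^-4 mol
[MnO4^-]_dilute = 4.20 × 10^-4 / 0.0251 = 0.0167 mol/L
[MnO4^-]_original = 0.0167 × 250.0/9.77 = 0.428 mol/L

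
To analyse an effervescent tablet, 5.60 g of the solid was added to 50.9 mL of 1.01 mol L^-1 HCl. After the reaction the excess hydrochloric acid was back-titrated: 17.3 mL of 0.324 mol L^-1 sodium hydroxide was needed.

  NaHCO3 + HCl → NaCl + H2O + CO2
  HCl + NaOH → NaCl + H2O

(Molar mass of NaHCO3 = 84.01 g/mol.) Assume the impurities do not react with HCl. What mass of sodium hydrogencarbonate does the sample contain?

3.85 g

n(HCl) added = 0.0509 × 1.01 = 0.0514 mol
n(NaOH) used in back-titration = 0.0173 × 0.324 = 5.61 × 10^-3 mol
n(HCl) left over = 5.61 × 10^-3 mol (1:1 ratio)
n(HCl) consumed by analyte = 0.0514 − 5.61 × 10^-3 = 0.0458 mol
n(NaHCO3) = 0.0458 mol (1:1 ratio)
mass of NaHCO3 = 0.0458 × 84.01 = 3.85 g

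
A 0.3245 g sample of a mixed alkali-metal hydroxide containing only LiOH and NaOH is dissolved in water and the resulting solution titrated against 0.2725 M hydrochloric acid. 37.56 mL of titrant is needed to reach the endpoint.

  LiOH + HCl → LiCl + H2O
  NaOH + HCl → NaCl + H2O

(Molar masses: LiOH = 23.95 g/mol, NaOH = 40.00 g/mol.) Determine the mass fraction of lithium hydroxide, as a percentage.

n(HCl) = 0.03756 × 0.2725 = 0.01024 mol
Let x = n(LiOH), y = n(NaOH).
Titrant: 1x + 1y = 0.01024;  mass: 23.95x + 40.00y = 0.3245
Solving, x = 5.290 × 10^-3 mol, y = 4.945 × 10^-3 mol
mass of LiOH = 5.290 × 10^-3 × 23.95 = 0.1267 g
% LiOH = 0.1267 / 0.3245 × 100 = 39.04 %

39.04 %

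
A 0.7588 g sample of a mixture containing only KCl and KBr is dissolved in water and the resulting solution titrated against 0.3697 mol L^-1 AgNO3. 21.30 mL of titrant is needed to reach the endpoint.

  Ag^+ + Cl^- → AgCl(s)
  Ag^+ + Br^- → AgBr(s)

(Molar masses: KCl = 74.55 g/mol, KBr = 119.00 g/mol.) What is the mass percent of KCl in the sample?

n(AgNO3) = 0.02130 × 0.3697 = 7.875 × 10^-3 mol
Let x = n(KCl), y = n(KBr).
Titrant: 1x + 1y = 7.875 × 10^-3;  mass: 74.55x + 119.00y = 0.7588
Solving, x = 4.011 × 10^-3 mol, y = 3.864 × 10^-3 mol
mass of KCl = 4.011 × 10^-3 × 74.55 = 0.2990 g
% KCl = 0.2990 / 0.7588 × 100 = 39.40 %

39.40 %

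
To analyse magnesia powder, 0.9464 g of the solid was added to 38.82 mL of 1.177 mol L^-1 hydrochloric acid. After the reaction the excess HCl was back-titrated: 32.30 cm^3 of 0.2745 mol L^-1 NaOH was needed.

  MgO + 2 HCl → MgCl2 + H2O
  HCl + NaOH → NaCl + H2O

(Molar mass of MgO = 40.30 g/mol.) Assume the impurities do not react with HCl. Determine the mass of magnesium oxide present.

0.7420 g

n(HCl) added = 0.03882 × 1.177 = 0.04569 mol
n(NaOH) used in back-titration = 0.03230 × 0.2745 = 8.866 × 10^-3 mol
n(HCl) left over = 8.866 × 10^-3 mol (1:1 ratio)
n(HCl) consumed by analyte = 0.04569 − 8.866 × 10^-3 = 0.03682 mol
From the 1:2 ratio, n(MgO) = 1/2 × 0.03682 = 0.01841 mol
mass of MgO = 0.01841 × 40.30 = 0.7420 g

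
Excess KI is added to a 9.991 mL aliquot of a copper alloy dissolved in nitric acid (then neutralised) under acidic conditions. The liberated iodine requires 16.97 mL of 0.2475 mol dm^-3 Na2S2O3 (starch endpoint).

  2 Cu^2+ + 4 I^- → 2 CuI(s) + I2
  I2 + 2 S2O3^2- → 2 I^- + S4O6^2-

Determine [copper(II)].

n(S2O3^2-) = 0.01697 × 0.2475 = 4.200 × 10^-3 mol
n(I2) = n(S2O3^2-)/2 = 2.100 × 10^-3 mol
From the 2:1 ratio, n(Cu2+) in the aliquot = 2/1 × 2.100 × 10^-3 = 4.200 × 10^-3 mol
[Cu2+] = 4.200 × 10^-3 / 0.009991 = 0.4204 mol/L

0.4204 mol/L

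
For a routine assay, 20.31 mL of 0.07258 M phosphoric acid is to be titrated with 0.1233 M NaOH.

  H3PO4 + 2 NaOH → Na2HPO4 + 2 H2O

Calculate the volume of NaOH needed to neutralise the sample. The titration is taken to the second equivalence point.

n(H3PO4) = 0.02031 L × 0.07258 mol/L = 1.474 × 10^-3 mol
From the 2:1 stoichiometry, n(NaOH) = 2/1 × 1.474 × 10^-3 = 2.948 × 10^-3 mol
V(NaOH) = 2.948 × 10^-3 mol / 0.1233 mol/L = 0.02391 L = 23.91 mL

23.91 mL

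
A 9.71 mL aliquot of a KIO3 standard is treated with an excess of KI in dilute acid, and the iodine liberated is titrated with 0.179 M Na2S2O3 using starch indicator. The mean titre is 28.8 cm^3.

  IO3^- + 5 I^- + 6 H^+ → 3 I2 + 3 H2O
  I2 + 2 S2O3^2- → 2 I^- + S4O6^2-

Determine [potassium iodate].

n(S2O3^2-) = 0.0288 × 0.179 = 5.16 × 10^-3 mol
n(I2) = n(S2O3^2-)/2 = 2.58 × 10^-3 mol
From the 1:3 ratio, n(IO3^-) in the aliquot = 1/3 × 2.58 × 10^-3 = 8.59 × 10^-4 mol
[IO3^-] = 8.59 × 10^-4 / 0.00971 = 0.0885 mol/L

0.0885 M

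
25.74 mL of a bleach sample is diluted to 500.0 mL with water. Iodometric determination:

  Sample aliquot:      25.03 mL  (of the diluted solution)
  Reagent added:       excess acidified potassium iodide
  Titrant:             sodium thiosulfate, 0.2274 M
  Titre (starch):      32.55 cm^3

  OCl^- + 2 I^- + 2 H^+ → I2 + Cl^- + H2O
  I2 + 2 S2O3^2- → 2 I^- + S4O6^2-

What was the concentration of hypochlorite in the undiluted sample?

n(S2O3^2-) = 0.03255 × 0.2274 = 7.402 × 10^-3 mol
n(I2) = n(S2O3^2-)/2 = 3.701 × 10^-3 mol
n(OCl^-) in the aliquot = 3.701 × 10^-3 mol (1:1 ratio)
[OCl^-]_dilute = 3.701 × 10^-3 / 0.02503 = 0.1479 mol/L
[OCl^-]_original = 0.1479 × 500.0/25.74 = 2.872 mol/L

2.872 M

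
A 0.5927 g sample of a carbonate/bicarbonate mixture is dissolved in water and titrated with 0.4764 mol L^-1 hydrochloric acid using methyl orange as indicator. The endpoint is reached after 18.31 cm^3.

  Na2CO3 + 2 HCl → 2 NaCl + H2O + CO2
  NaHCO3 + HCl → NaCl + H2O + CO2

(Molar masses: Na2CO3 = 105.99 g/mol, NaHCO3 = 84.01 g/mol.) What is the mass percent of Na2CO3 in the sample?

40.39 %

n(HCl) = 0.01831 × 0.4764 = 8.723 × 10^-3 mol
Let x = n(Na2CO3), y = n(NaHCO3).
Titrant: 2x + 1y = 8.723 × 10^-3;  mass: 105.99x + 84.01y = 0.5927
Solving, x = 2.259 × 10^-3 mol, y = 4.205 × 10^-3 mol
mass of Na2CO3 = 2.259 × 10^-3 × 105.99 = 0.2394 g
% Na2CO3 = 0.2394 / 0.5927 × 100 = 40.39 %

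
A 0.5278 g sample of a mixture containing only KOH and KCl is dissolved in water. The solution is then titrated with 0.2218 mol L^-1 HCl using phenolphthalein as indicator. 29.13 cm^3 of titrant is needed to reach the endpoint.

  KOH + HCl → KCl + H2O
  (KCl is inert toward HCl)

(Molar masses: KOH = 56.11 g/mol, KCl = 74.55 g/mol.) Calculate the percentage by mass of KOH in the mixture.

68.69 %

n(HCl) = 0.02913 × 0.2218 = 6.461 × 10^-3 mol
Let x = n(KOH), y = n(KCl).
Titrant: 1x = 6.461 × 10^-3;  mass: 56.11x + 74.55y = 0.5278
Solving, x = 6.461 × 10^-3 mol, y = 2.217 × 10^-3 mol
mass of KOH = 6.461 × 10^-3 × 56.11 = 0.3625 g
% KOH = 0.3625 / 0.5278 × 100 = 68.69 %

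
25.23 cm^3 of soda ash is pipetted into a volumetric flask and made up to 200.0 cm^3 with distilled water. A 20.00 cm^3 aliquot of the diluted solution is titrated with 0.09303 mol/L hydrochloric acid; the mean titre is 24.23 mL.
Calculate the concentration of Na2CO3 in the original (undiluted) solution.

0.4467 mol/L

Na2CO3 + 2 HCl → 2 NaCl + H2O + CO2
n(HCl) = 0.02423 × 0.09303 = 2.254 × 10^-3 mol
From the 1:2 ratio, n(Na2CO3) in the aliquot = 1/2 × 2.254 × 10^-3 = 1.127 × 10^-3 mol
[Na2CO3]_dilute = 1.127 × 10^-3 / 0.02000 = 0.05635 mol/L
Dilution factor = 200.0 / 25.23 = 7.927
[Na2CO3]_stock = 0.05635 × 7.927 = 0.4467 mol/L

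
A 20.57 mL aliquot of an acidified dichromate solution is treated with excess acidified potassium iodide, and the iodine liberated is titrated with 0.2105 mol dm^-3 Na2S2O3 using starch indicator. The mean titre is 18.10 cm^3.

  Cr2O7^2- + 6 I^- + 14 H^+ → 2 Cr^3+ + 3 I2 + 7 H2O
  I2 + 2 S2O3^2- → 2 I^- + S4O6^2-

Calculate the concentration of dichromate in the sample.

0.03087 mol/L

n(S2O3^2-) = 0.01810 × 0.2105 = 3.810 × 10^-3 mol
n(I2) = n(S2O3^2-)/2 = 1.905 × 10^-3 mol
From the 1:3 ratio, n(Cr2O7^2-) in the aliquot = 1/3 × 1.905 × 10^-3 = 6.350 × 10^-4 mol
[Cr2O7^2-] = 6.350 × 10^-4 / 0.02057 = 0.03087 mol/L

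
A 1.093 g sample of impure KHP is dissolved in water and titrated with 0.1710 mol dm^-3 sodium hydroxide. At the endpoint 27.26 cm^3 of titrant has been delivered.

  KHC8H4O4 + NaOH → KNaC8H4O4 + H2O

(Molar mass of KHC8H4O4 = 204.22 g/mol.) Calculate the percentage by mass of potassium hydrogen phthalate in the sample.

n(NaOH) = 0.02726 L × 0.1710 mol/L = 4.661 × 10^-3 mol
n(KHC8H4O4) = 4.661 × 10^-3 mol (1:1 ratio)
mass of KHC8H4O4 = 4.661 × 10^-3 × 204.22 g/mol = 0.9520 g
% KHC8H4O4 = 0.9520 / 1.093 × 100 = 87.10 %

87.10 %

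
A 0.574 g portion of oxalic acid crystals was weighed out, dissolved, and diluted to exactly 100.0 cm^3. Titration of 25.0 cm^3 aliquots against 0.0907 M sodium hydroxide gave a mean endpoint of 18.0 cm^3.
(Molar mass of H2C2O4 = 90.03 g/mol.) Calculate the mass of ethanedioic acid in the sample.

H2C2O4 + 2 NaOH → Na2C2O4 + 2 H2O
n(NaOH) per titration = 0.0180 × 0.0907 = 1.63 × 10^-3 mol
From the 1:2 ratio, n(H2C2O4) in each aliquot = 1/2 × 1.63 × 10^-3 = 8.16 × 10^-4 mol
n(H2C2O4) in the whole flask = 8.16 × 10^-4 × 100.0/25.0 = 3.27 × 10^-3 mol
mass of H2C2O4 = 3.27 × 10^-3 × 90.03 = 0.294 g

0.294 g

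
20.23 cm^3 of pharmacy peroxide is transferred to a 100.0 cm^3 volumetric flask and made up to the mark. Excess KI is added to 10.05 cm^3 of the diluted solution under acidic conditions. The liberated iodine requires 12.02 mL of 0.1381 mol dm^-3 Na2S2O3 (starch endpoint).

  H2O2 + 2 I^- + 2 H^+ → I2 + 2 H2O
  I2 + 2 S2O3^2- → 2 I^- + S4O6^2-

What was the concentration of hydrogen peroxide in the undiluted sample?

n(S2O3^2-) = 0.01202 × 0.1381 = 1.660 × 10^-3 mol
n(I2) = n(S2O3^2-)/2 = 8.300 × 10^-4 mol
n(H2O2) in the aliquot = 8.300 × 10^-4 mol (1:1 ratio)
[H2O2]_dilute = 8.300 × 10^-4 / 0.01005 = 0.08259 mol/L
[H2O2]_original = 0.08259 × 100.0/20.23 = 0.4082 mol/L

0.4082 mol/L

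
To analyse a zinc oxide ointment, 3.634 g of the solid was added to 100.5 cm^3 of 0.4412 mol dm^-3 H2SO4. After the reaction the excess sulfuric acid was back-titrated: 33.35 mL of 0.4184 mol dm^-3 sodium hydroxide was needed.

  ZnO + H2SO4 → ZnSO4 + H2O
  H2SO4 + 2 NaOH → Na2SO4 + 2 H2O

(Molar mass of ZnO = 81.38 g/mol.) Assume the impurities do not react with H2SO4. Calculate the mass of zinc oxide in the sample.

3.041 g

n(H2SO4) added = 0.1005 × 0.4412 = 0.04434 mol
n(NaOH) used in back-titration = 0.03335 × 0.4184 = 0.01395 mol
From the 1:2 ratio, n(H2SO4) left over = 1/2 × 0.01395 = 6.977 × 10^-3 mol
n(H2SO4) consumed by analyte = 0.04434 − 6.977 × 10^-3 = 0.03736 mol
n(ZnO) = 0.03736 mol (1:1 ratio)
mass of ZnO = 0.03736 × 81.38 = 3.041 g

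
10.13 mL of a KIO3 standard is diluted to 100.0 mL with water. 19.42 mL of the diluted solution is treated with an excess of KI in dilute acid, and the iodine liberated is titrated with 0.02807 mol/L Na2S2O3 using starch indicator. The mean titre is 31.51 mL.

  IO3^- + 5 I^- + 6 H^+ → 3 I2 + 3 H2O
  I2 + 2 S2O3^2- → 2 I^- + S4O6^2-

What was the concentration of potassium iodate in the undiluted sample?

0.07493 mol/L

n(S2O3^2-) = 0.03151 × 0.02807 = 8.845 × 10^-4 mol
n(I2) = n(S2O3^2-)/2 = 4.422 × 10^-4 mol
From the 1:3 ratio, n(IO3^-) in the aliquot = 1/3 × 4.422 × 10^-4 = 1.474 × 10^-4 mol
[IO3^-]_dilute = 1.474 × 10^-4 / 0.01942 = 0.007591 mol/L
[IO3^-]_original = 0.007591 × 100.0/10.13 = 0.07493 mol/L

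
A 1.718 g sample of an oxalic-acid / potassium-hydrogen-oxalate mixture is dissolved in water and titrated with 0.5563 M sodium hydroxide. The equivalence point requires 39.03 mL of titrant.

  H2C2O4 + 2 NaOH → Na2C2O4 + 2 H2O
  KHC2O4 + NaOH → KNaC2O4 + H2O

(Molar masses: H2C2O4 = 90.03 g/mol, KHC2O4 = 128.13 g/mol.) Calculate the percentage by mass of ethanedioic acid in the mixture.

n(NaOH) = 0.03903 × 0.5563 = 0.02171 mol
Let x = n(H2C2O4), y = n(KHC2O4).
Titrant: 2x + 1y = 0.02171;  mass: 90.03x + 128.13y = 1.718
Solving, x = 6.401 × 10^-3 mol, y = 8.911 × 10^-3 mol
mass of H2C2O4 = 6.401 × 10^-3 × 90.03 = 0.5763 g
% H2C2O4 = 0.5763 / 1.718 × 100 = 33.54 %

33.54 %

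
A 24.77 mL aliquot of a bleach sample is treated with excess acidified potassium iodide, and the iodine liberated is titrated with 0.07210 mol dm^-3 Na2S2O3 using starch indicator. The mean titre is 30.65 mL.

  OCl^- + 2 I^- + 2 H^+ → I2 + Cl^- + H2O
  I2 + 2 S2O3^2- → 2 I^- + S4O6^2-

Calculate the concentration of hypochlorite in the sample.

0.04461 mol/L

n(S2O3^2-) = 0.03065 × 0.07210 = 2.210 × 10^-3 mol
n(I2) = n(S2O3^2-)/2 = 1.105 × 10^-3 mol
n(OCl^-) in the aliquot = 1.105 × 10^-3 mol (1:1 ratio)
[OCl^-] = 1.105 × 10^-3 / 0.02477 = 0.04461 mol/L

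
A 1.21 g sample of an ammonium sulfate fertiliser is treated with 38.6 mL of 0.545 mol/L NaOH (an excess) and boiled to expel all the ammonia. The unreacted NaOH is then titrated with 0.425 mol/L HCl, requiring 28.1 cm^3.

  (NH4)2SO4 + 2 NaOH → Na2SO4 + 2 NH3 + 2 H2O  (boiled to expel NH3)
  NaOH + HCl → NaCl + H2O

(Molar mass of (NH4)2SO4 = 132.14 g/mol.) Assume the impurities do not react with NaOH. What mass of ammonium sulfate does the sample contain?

n(NaOH) added = 0.0386 × 0.545 = 0.0210 mol
n(HCl) used in back-titration = 0.0281 × 0.425 = 0.0119 mol
n(NaOH) left over = 0.0119 mol (1:1 ratio)
n(NaOH) consumed by analyte = 0.0210 − 0.0119 = 9.09 × 10^-3 mol
From the 1:2 ratio, n((NH4)2SO4) = 1/2 × 9.09 × 10^-3 = 4.55 × 10^-3 mol
mass of (NH4)2SO4 = 4.55 × 10^-3 × 132.14 = 0.601 g

0.601 g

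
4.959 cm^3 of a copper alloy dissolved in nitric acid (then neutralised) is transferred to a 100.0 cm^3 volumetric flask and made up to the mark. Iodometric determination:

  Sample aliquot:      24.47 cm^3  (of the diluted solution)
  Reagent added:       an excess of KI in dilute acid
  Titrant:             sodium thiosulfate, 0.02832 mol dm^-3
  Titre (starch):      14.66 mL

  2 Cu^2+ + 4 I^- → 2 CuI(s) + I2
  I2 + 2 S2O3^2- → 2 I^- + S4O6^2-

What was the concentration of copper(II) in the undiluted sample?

n(S2O3^2-) = 0.01466 × 0.02832 = 4.152 × 10^-4 mol
n(I2) = n(S2O3^2-)/2 = 2.076 × 10^-4 mol
From the 2:1 ratio, n(Cu2+) in the aliquot = 2/1 × 2.076 × 10^-4 = 4.152 × 10^-4 mol
[Cu2+]_dilute = 4.152 × 10^-4 / 0.02447 = 0.01697 mol/L
[Cu2+]_original = 0.01697 × 100.0/4.959 = 0.3421 mol/L

0.3421 mol/L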